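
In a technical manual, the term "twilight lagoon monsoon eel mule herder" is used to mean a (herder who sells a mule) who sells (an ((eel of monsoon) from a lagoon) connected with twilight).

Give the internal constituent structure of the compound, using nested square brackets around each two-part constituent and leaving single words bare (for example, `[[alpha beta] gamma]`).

At the top level: head "herder" (specifically "mule herder"); modifier "twilight lagoon monsoon eel".
Inside "twilight lagoon monsoon eel": head "eel" (specifically "lagoon monsoon eel"), modifier "twilight".
Inside "lagoon monsoon eel": head "eel" (specifically "monsoon eel"), modifier "lagoon".
Inside "monsoon eel": head "eel", modifier "monsoon".
Inside "mule herder": head "herder", modifier "mule".
Putting it together: [[twilight [lagoon [monsoon eel]]] [mule herder]].

[[twilight [lagoon [monsoon eel]]] [mule herder]]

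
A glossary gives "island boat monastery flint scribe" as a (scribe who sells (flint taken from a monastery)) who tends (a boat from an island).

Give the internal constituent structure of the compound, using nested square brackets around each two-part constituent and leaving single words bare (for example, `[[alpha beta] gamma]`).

[[island boat] [[monastery flint] scribe]]

Overall it is a kind of scribe (specifically "monastery flint scribe"); the modifier is "island boat".
"island boat" → head "boat", modifier "island".
"monastery flint scribe" → head "scribe", modifier "monastery flint".
"monastery flint" → head "flint", modifier "monastery".
So the structure is [[island boat] [[monastery flint] scribe]].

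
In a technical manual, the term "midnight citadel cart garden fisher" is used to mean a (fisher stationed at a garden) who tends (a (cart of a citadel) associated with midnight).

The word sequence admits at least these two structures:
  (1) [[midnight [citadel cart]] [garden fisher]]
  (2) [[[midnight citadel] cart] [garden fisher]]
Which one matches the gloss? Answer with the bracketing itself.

The paraphrase's head is the "fisher" part ("garden fisher"); its modifier is "midnight citadel cart".
That top-level split, carried through the inner groups, gives [[midnight [citadel cart]] [garden fisher]].

[[midnight [citadel cart]] [garden fisher]]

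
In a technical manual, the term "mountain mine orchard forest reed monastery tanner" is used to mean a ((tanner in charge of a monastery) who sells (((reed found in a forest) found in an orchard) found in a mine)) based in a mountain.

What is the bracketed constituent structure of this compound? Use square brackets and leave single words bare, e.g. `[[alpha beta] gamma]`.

Overall it is a kind of tanner (specifically "mine orchard forest reed monastery tanner"); the modifier is "mountain".
Within "mine orchard forest reed monastery tanner", the head is "tanner" (specifically "monastery tanner") and the modifier is "mine orchard forest reed".
Within "mine orchard forest reed", the head is "reed" (specifically "orchard forest reed") and the modifier is "mine".
Within "orchard forest reed", the head is "reed" (specifically "forest reed") and the modifier is "orchard".
Within "forest reed", the head is "reed" and the modifier is "forest".
Within "monastery tanner", the head is "tanner" and the modifier is "monastery".
Assembled: [mountain [[mine [orchard [forest reed]]] [monastery tanner]]].

[mountain [[mine [orchard [forest reed]]] [monastery tanner]]]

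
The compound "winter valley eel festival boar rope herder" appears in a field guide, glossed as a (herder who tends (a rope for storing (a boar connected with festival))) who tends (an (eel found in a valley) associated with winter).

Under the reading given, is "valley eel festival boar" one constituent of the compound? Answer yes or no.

The top-level split is [winter valley eel] [festival boar rope herder]; the full structure is [[winter [valley eel]] [[[festival boar] rope] herder]].
"valley eel festival boar" straddles a constituent boundary, so it is not a single unit.

no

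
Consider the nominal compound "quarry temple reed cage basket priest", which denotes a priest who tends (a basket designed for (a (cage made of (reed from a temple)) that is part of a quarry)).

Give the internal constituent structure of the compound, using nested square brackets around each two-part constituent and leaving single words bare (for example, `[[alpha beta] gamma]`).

Overall it is a kind of priest; the modifier is "quarry temple reed cage basket".
Inside "quarry temple reed cage basket": head "basket", modifier "quarry temple reed cage".
Inside "quarry temple reed cage": head "cage" (specifically "temple reed cage"), modifier "quarry".
Inside "temple reed cage": head "cage", modifier "temple reed".
Inside "temple reed": head "reed", modifier "temple".
Assembled: [[[quarry [[temple reed] cage]] basket] priest].

[[[quarry [[temple reed] cage]] basket] priest]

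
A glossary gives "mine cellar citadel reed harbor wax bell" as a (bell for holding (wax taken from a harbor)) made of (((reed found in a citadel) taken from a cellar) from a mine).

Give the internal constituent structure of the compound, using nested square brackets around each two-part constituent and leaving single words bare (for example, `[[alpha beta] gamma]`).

[[mine [cellar [citadel reed]]] [[harbor wax] bell]]

Whole compound: head "bell" (specifically "harbor wax bell"), modifier "mine cellar citadel reed".
"mine cellar citadel reed" → head "reed" (specifically "cellar citadel reed"), modifier "mine".
"cellar citadel reed" → head "reed" (specifically "citadel reed"), modifier "cellar".
"citadel reed" → head "reed", modifier "citadel".
"harbor wax bell" → head "bell", modifier "harbor wax".
"harbor wax" → head "wax", modifier "harbor".
Assembled: [[mine [cellar [citadel reed]]] [[harbor wax] bell]].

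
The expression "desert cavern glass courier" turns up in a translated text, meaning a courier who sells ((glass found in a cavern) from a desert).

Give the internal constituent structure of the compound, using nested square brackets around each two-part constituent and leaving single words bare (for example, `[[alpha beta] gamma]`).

[[desert [cavern glass]] courier]

Whole compound: head "courier", modifier "desert cavern glass".
"desert cavern glass" → head "glass" (specifically "cavern glass"), modifier "desert".
"cavern glass" → head "glass", modifier "cavern".
Putting it together: [[desert [cavern glass]] courier].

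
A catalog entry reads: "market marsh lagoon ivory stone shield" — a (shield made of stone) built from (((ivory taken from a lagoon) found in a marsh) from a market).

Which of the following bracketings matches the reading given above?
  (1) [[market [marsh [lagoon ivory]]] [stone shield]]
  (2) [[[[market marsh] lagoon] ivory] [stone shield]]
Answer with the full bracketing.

The paraphrase's head is the "shield" part ("stone shield"); its modifier is "market marsh lagoon ivory".
That top-level split, carried through the inner groups, gives [[market [marsh [lagoon ivory]]] [stone shield]].

[[market [marsh [lagoon ivory]]] [stone shield]]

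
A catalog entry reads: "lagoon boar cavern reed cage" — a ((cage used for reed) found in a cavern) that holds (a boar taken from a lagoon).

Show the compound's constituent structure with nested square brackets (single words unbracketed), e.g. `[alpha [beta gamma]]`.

[[lagoon boar] [cavern [reed cage]]]

At the top level: head "cage" (specifically "cavern reed cage"); modifier "lagoon boar".
Within "lagoon boar", the head is "boar" and the modifier is "lagoon".
Within "cavern reed cage", the head is "cage" (specifically "reed cage") and the modifier is "cavern".
Within "reed cage", the head is "cage" and the modifier is "reed".
So the structure is [[lagoon boar] [cavern [reed cage]]].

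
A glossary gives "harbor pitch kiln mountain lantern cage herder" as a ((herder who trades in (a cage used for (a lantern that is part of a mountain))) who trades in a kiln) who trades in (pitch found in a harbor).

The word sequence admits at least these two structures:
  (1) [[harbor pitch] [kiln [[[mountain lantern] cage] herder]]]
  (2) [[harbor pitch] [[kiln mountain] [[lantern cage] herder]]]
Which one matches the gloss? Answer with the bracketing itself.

The paraphrase's head is the "herder" part ("kiln mountain lantern cage herder"); its modifier is "harbor pitch".
That top-level split, carried through the inner groups, gives [[harbor pitch] [kiln [[[mountain lantern] cage] herder]]].

[[harbor pitch] [kiln [[[mountain lantern] cage] herder]]]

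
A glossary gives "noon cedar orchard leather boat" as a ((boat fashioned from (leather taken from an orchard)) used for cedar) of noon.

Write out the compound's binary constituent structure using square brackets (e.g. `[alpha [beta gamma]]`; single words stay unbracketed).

The outermost head in the paraphrase is "boat" (specifically "cedar orchard leather boat"), modified by "noon".
Inside "cedar orchard leather boat": head "boat" (specifically "orchard leather boat"), modifier "cedar".
Inside "orchard leather boat": head "boat", modifier "orchard leather".
Inside "orchard leather": head "leather", modifier "orchard".
Putting it together: [noon [cedar [[orchard leather] boat]]].

[noon [cedar [[orchard leather] boat]]]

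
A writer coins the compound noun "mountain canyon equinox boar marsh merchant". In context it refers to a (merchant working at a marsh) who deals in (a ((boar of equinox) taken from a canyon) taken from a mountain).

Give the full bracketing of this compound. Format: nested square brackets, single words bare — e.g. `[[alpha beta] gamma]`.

Whole compound: head "merchant" (specifically "marsh merchant"), modifier "mountain canyon equinox boar".
Inside "mountain canyon equinox boar": head "boar" (specifically "canyon equinox boar"), modifier "mountain".
Inside "canyon equinox boar": head "boar" (specifically "equinox boar"), modifier "canyon".
Inside "equinox boar": head "boar", modifier "equinox".
Inside "marsh merchant": head "merchant", modifier "marsh".
Assembled: [[mountain [canyon [equinox boar]]] [marsh merchant]].

[[mountain [canyon [equinox boar]]] [marsh merchant]]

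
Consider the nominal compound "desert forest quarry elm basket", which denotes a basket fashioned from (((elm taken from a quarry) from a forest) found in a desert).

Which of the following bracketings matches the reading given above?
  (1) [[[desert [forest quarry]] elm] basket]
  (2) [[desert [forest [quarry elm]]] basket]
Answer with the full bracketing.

[[desert [forest [quarry elm]]] basket]

The paraphrase's head is the "basket" part ("basket"); its modifier is "desert forest quarry elm".
That top-level split, carried through the inner groups, gives [[desert [forest [quarry elm]]] basket].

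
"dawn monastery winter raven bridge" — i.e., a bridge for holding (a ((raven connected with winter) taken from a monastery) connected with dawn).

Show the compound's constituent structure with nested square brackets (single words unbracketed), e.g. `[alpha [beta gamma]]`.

[[dawn [monastery [winter raven]]] bridge]

At the top level: head "bridge"; modifier "dawn monastery winter raven".
Inside "dawn monastery winter raven": head "raven" (specifically "monastery winter raven"), modifier "dawn".
Inside "monastery winter raven": head "raven" (specifically "winter raven"), modifier "monastery".
Inside "winter raven": head "raven", modifier "winter".
So the structure is [[dawn [monastery [winter raven]]] bridge].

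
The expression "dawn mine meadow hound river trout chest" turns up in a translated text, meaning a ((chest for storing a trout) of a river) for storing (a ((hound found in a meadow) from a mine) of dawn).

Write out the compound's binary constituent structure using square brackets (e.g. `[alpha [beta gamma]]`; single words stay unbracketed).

[[dawn [mine [meadow hound]]] [river [trout chest]]]

Overall it is a kind of chest (specifically "river trout chest"); the modifier is "dawn mine meadow hound".
"dawn mine meadow hound" → head "hound" (specifically "mine meadow hound"), modifier "dawn".
"mine meadow hound" → head "hound" (specifically "meadow hound"), modifier "mine".
"meadow hound" → head "hound", modifier "meadow".
"river trout chest" → head "chest" (specifically "trout chest"), modifier "river".
"trout chest" → head "chest", modifier "trout".
So the structure is [[dawn [mine [meadow hound]]] [river [trout chest]]].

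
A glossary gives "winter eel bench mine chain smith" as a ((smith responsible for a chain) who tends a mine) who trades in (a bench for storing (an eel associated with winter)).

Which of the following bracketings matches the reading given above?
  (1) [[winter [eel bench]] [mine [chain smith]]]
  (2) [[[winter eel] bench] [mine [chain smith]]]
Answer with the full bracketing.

The paraphrase's head is the "smith" part ("mine chain smith"); its modifier is "winter eel bench".
That top-level split, carried through the inner groups, gives [[[winter eel] bench] [mine [chain smith]]].

[[[winter eel] bench] [mine [chain smith]]]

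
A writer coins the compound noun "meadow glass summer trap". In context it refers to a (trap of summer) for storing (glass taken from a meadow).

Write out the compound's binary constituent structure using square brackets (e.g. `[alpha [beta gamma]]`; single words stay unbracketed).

Overall it is a kind of trap (specifically "summer trap"); the modifier is "meadow glass".
"meadow glass" → head "glass", modifier "meadow".
"summer trap" → head "trap", modifier "summer".
Putting it together: [[meadow glass] [summer trap]].

[[meadow glass] [summer trap]]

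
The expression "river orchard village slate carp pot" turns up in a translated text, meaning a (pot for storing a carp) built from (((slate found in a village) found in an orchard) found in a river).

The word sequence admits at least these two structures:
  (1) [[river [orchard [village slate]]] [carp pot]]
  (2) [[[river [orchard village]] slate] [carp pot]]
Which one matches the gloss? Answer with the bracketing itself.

[[river [orchard [village slate]]] [carp pot]]

The paraphrase's head is the "pot" part ("carp pot"); its modifier is "river orchard village slate".
That top-level split, carried through the inner groups, gives [[river [orchard [village slate]]] [carp pot]].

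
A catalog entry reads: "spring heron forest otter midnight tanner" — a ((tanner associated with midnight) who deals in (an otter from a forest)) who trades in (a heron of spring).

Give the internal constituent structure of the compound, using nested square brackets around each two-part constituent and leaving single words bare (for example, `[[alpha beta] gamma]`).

Whole compound: head "tanner" (specifically "forest otter midnight tanner"), modifier "spring heron".
"spring heron" → head "heron", modifier "spring".
"forest otter midnight tanner" → head "tanner" (specifically "midnight tanner"), modifier "forest otter".
"forest otter" → head "otter", modifier "forest".
"midnight tanner" → head "tanner", modifier "midnight".
So the structure is [[spring heron] [[forest otter] [midnight tanner]]].

[[spring heron] [[forest otter] [midnight tanner]]]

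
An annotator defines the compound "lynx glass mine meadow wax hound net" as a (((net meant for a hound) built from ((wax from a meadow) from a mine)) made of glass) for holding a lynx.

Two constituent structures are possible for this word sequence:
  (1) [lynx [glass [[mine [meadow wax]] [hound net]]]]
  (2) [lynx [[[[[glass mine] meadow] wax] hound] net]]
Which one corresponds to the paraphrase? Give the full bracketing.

The paraphrase's head is the "net" part ("glass mine meadow wax hound net"); its modifier is "lynx".
That top-level split, carried through the inner groups, gives [lynx [glass [[mine [meadow wax]] [hound net]]]].

[lynx [glass [[mine [meadow wax]] [hound net]]]]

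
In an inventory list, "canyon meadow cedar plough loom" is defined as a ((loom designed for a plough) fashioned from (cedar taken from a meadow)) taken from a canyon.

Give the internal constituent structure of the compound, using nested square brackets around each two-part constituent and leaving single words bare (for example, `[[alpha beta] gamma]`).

[canyon [[meadow cedar] [plough loom]]]

Whole compound: head "loom" (specifically "meadow cedar plough loom"), modifier "canyon".
Inside "meadow cedar plough loom": head "loom" (specifically "plough loom"), modifier "meadow cedar".
Inside "meadow cedar": head "cedar", modifier "meadow".
Inside "plough loom": head "loom", modifier "plough".
So the structure is [canyon [[meadow cedar] [plough loom]]].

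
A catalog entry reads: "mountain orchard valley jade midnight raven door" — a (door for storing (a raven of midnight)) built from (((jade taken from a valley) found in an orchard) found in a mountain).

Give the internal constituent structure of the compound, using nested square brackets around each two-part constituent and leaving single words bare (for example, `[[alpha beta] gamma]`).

The outermost head in the paraphrase is "door" (specifically "midnight raven door"), modified by "mountain orchard valley jade".
Within "mountain orchard valley jade", the head is "jade" (specifically "orchard valley jade") and the modifier is "mountain".
Within "orchard valley jade", the head is "jade" (specifically "valley jade") and the modifier is "orchard".
Within "valley jade", the head is "jade" and the modifier is "valley".
Within "midnight raven door", the head is "door" and the modifier is "midnight raven".
Within "midnight raven", the head is "raven" and the modifier is "midnight".
Putting it together: [[mountain [orchard [valley jade]]] [[midnight raven] door]].

[[mountain [orchard [valley jade]]] [[midnight raven] door]]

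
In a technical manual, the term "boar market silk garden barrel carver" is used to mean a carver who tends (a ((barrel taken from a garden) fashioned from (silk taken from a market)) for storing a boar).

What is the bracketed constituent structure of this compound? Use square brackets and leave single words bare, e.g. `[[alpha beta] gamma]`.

[[boar [[market silk] [garden barrel]]] carver]

The outermost head in the paraphrase is "carver", modified by "boar market silk garden barrel".
Inside "boar market silk garden barrel": head "barrel" (specifically "market silk garden barrel"), modifier "boar".
Inside "market silk garden barrel": head "barrel" (specifically "garden barrel"), modifier "market silk".
Inside "market silk": head "silk", modifier "market".
Inside "garden barrel": head "barrel", modifier "garden".
Assembled: [[boar [[market silk] [garden barrel]]] carver].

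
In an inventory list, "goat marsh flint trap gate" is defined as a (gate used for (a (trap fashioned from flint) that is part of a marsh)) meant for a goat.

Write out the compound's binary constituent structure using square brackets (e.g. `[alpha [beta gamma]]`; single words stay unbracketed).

[goat [[marsh [flint trap]] gate]]

The outermost head in the paraphrase is "gate" (specifically "marsh flint trap gate"), modified by "goat".
Within "marsh flint trap gate", the head is "gate" and the modifier is "marsh flint trap".
Within "marsh flint trap", the head is "trap" (specifically "flint trap") and the modifier is "marsh".
Within "flint trap", the head is "trap" and the modifier is "flint".
So the structure is [goat [[marsh [flint trap]] gate]].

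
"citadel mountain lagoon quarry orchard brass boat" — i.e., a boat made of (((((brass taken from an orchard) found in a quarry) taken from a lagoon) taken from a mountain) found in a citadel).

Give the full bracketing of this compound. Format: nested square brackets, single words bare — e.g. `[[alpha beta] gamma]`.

Overall it is a kind of boat; the modifier is "citadel mountain lagoon quarry orchard brass".
"citadel mountain lagoon quarry orchard brass" → head "brass" (specifically "mountain lagoon quarry orchard brass"), modifier "citadel".
"mountain lagoon quarry orchard brass" → head "brass" (specifically "lagoon quarry orchard brass"), modifier "mountain".
"lagoon quarry orchard brass" → head "brass" (specifically "quarry orchard brass"), modifier "lagoon".
"quarry orchard brass" → head "brass" (specifically "orchard brass"), modifier "quarry".
"orchard brass" → head "brass", modifier "orchard".
Putting it together: [[citadel [mountain [lagoon [quarry [orchard brass]]]]] boat].

[[citadel [mountain [lagoon [quarry [orchard brass]]]]] boat]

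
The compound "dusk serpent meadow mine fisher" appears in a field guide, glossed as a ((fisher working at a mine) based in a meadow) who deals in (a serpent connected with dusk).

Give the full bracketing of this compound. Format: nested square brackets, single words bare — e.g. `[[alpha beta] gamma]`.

The outermost head in the paraphrase is "fisher" (specifically "meadow mine fisher"), modified by "dusk serpent".
Inside "dusk serpent": head "serpent", modifier "dusk".
Inside "meadow mine fisher": head "fisher" (specifically "mine fisher"), modifier "meadow".
Inside "mine fisher": head "fisher", modifier "mine".
So the structure is [[dusk serpent] [meadow [mine fisher]]].

[[dusk serpent] [meadow [mine fisher]]]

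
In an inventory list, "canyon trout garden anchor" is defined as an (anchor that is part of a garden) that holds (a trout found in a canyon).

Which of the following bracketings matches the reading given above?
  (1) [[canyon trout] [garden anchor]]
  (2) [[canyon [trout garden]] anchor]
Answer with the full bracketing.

The paraphrase's head is the "anchor" part ("garden anchor"); its modifier is "canyon trout".
That top-level split, carried through the inner groups, gives [[canyon trout] [garden anchor]].

[[canyon trout] [garden anchor]]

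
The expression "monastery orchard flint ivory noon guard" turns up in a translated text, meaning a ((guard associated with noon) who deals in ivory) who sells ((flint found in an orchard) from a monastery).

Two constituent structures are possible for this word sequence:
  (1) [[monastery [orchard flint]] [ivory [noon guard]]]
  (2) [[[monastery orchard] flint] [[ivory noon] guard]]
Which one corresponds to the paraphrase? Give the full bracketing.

The paraphrase's head is the "guard" part ("ivory noon guard"); its modifier is "monastery orchard flint".
That top-level split, carried through the inner groups, gives [[monastery [orchard flint]] [ivory [noon guard]]].

[[monastery [orchard flint]] [ivory [noon guard]]]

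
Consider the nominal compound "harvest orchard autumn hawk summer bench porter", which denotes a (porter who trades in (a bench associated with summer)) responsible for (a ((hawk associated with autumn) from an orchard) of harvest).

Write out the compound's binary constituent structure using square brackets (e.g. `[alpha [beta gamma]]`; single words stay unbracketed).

At the top level: head "porter" (specifically "summer bench porter"); modifier "harvest orchard autumn hawk".
"harvest orchard autumn hawk" → head "hawk" (specifically "orchard autumn hawk"), modifier "harvest".
"orchard autumn hawk" → head "hawk" (specifically "autumn hawk"), modifier "orchard".
"autumn hawk" → head "hawk", modifier "autumn".
"summer bench porter" → head "porter", modifier "summer bench".
"summer bench" → head "bench", modifier "summer".
Putting it together: [[harvest [orchard [autumn hawk]]] [[summer bench] porter]].

[[harvest [orchard [autumn hawk]]] [[summer bench] porter]]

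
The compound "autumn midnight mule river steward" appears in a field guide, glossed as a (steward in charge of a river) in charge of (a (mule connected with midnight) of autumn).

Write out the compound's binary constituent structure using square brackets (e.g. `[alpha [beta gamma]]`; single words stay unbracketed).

Whole compound: head "steward" (specifically "river steward"), modifier "autumn midnight mule".
Inside "autumn midnight mule": head "mule" (specifically "midnight mule"), modifier "autumn".
Inside "midnight mule": head "mule", modifier "midnight".
Inside "river steward": head "steward", modifier "river".
Assembled: [[autumn [midnight mule]] [river steward]].

[[autumn [midnight mule]] [river steward]]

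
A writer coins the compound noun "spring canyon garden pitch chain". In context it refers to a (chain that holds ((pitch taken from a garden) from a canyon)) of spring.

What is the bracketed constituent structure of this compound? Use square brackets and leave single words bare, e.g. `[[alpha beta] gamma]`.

[spring [[canyon [garden pitch]] chain]]

Overall it is a kind of chain (specifically "canyon garden pitch chain"); the modifier is "spring".
Inside "canyon garden pitch chain": head "chain", modifier "canyon garden pitch".
Inside "canyon garden pitch": head "pitch" (specifically "garden pitch"), modifier "canyon".
Inside "garden pitch": head "pitch", modifier "garden".
Putting it together: [spring [[canyon [garden pitch]] chain]].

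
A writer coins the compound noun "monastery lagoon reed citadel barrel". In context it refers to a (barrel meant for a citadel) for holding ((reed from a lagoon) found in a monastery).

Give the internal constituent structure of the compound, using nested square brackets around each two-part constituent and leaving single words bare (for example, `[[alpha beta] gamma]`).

[[monastery [lagoon reed]] [citadel barrel]]

Whole compound: head "barrel" (specifically "citadel barrel"), modifier "monastery lagoon reed".
Inside "monastery lagoon reed": head "reed" (specifically "lagoon reed"), modifier "monastery".
Inside "lagoon reed": head "reed", modifier "lagoon".
Inside "citadel barrel": head "barrel", modifier "citadel".
Putting it together: [[monastery [lagoon reed]] [citadel barrel]].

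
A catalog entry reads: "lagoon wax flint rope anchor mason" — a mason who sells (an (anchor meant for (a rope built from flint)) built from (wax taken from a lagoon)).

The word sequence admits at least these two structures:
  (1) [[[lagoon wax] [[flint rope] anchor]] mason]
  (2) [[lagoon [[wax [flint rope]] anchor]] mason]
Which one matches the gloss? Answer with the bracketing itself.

[[[lagoon wax] [[flint rope] anchor]] mason]

The paraphrase's head is the "mason" part ("mason"); its modifier is "lagoon wax flint rope anchor".
That top-level split, carried through the inner groups, gives [[[lagoon wax] [[flint rope] anchor]] mason].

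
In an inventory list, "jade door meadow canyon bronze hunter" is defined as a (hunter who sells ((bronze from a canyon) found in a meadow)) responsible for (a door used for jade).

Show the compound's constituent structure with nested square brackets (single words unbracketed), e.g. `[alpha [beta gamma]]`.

[[jade door] [[meadow [canyon bronze]] hunter]]

Overall it is a kind of hunter (specifically "meadow canyon bronze hunter"); the modifier is "jade door".
Inside "jade door": head "door", modifier "jade".
Inside "meadow canyon bronze hunter": head "hunter", modifier "meadow canyon bronze".
Inside "meadow canyon bronze": head "bronze" (specifically "canyon bronze"), modifier "meadow".
Inside "canyon bronze": head "bronze", modifier "canyon".
Putting it together: [[jade door] [[meadow [canyon bronze]] hunter]].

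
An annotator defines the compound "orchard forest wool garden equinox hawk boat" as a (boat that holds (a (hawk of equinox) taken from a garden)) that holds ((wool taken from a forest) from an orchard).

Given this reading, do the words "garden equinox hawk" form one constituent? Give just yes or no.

yes

The paraphrase groups the words so that "garden equinox hawk" is one unit: it corresponds to a single parenthesized sub-phrase.
The full structure is [[orchard [forest wool]] [[garden [equinox hawk]] boat]], in which [garden equinox hawk] is a constituent.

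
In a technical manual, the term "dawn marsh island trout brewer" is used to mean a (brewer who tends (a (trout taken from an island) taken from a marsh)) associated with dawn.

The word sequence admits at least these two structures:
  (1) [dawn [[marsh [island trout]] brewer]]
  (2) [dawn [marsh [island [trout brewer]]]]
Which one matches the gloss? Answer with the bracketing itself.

[dawn [[marsh [island trout]] brewer]]

The paraphrase's head is the "brewer" part ("marsh island trout brewer"); its modifier is "dawn".
That top-level split, carried through the inner groups, gives [dawn [[marsh [island trout]] brewer]].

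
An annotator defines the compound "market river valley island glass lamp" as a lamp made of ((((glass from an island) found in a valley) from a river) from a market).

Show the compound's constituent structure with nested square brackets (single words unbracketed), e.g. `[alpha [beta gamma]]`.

[[market [river [valley [island glass]]]] lamp]

At the top level: head "lamp"; modifier "market river valley island glass".
Inside "market river valley island glass": head "glass" (specifically "river valley island glass"), modifier "market".
Inside "river valley island glass": head "glass" (specifically "valley island glass"), modifier "river".
Inside "valley island glass": head "glass" (specifically "island glass"), modifier "valley".
Inside "island glass": head "glass", modifier "island".
Putting it together: [[market [river [valley [island glass]]]] lamp].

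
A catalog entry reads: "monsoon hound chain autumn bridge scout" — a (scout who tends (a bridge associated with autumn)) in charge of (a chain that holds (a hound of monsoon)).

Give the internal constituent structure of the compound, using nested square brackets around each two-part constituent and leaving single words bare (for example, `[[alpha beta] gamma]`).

At the top level: head "scout" (specifically "autumn bridge scout"); modifier "monsoon hound chain".
"monsoon hound chain" → head "chain", modifier "monsoon hound".
"monsoon hound" → head "hound", modifier "monsoon".
"autumn bridge scout" → head "scout", modifier "autumn bridge".
"autumn bridge" → head "bridge", modifier "autumn".
Putting it together: [[[monsoon hound] chain] [[autumn bridge] scout]].

[[[monsoon hound] chain] [[autumn bridge] scout]]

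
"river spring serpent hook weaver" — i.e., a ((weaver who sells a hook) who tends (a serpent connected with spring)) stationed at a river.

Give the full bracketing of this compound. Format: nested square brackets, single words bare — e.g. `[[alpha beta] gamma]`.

[river [[spring serpent] [hook weaver]]]

Whole compound: head "weaver" (specifically "spring serpent hook weaver"), modifier "river".
Within "spring serpent hook weaver", the head is "weaver" (specifically "hook weaver") and the modifier is "spring serpent".
Within "spring serpent", the head is "serpent" and the modifier is "spring".
Within "hook weaver", the head is "weaver" and the modifier is "hook".
Assembled: [river [[spring serpent] [hook weaver]]].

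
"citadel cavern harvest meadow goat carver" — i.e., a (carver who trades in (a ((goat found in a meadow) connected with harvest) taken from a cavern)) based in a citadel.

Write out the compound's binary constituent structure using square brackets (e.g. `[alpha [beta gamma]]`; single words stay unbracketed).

[citadel [[cavern [harvest [meadow goat]]] carver]]

Whole compound: head "carver" (specifically "cavern harvest meadow goat carver"), modifier "citadel".
Inside "cavern harvest meadow goat carver": head "carver", modifier "cavern harvest meadow goat".
Inside "cavern harvest meadow goat": head "goat" (specifically "harvest meadow goat"), modifier "cavern".
Inside "harvest meadow goat": head "goat" (specifically "meadow goat"), modifier "harvest".
Inside "meadow goat": head "goat", modifier "meadow".
Assembled: [citadel [[cavern [harvest [meadow goat]]] carver]].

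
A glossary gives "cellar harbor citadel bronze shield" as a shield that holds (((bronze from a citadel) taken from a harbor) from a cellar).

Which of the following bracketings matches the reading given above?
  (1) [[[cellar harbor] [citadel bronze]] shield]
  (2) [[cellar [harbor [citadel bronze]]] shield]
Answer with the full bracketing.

The paraphrase's head is the "shield" part ("shield"); its modifier is "cellar harbor citadel bronze".
That top-level split, carried through the inner groups, gives [[cellar [harbor [citadel bronze]]] shield].

[[cellar [harbor [citadel bronze]]] shield]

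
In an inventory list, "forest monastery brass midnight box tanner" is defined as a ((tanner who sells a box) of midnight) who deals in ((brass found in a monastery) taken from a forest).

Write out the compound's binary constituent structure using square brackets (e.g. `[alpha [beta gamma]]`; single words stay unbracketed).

At the top level: head "tanner" (specifically "midnight box tanner"); modifier "forest monastery brass".
Inside "forest monastery brass": head "brass" (specifically "monastery brass"), modifier "forest".
Inside "monastery brass": head "brass", modifier "monastery".
Inside "midnight box tanner": head "tanner" (specifically "box tanner"), modifier "midnight".
Inside "box tanner": head "tanner", modifier "box".
Putting it together: [[forest [monastery brass]] [midnight [box tanner]]].

[[forest [monastery brass]] [midnight [box tanner]]]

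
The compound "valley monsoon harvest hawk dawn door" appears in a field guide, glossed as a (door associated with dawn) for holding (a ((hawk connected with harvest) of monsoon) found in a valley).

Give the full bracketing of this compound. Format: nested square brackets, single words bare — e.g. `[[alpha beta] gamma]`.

At the top level: head "door" (specifically "dawn door"); modifier "valley monsoon harvest hawk".
Inside "valley monsoon harvest hawk": head "hawk" (specifically "monsoon harvest hawk"), modifier "valley".
Inside "monsoon harvest hawk": head "hawk" (specifically "harvest hawk"), modifier "monsoon".
Inside "harvest hawk": head "hawk", modifier "harvest".
Inside "dawn door": head "door", modifier "dawn".
Putting it together: [[valley [monsoon [harvest hawk]]] [dawn door]].

[[valley [monsoon [harvest hawk]]] [dawn door]]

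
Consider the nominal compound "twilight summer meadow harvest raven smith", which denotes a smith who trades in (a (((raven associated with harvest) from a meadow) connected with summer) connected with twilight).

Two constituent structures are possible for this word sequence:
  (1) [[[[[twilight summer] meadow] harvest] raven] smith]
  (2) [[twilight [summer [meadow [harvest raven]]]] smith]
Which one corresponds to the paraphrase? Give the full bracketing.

The paraphrase's head is the "smith" part ("smith"); its modifier is "twilight summer meadow harvest raven".
That top-level split, carried through the inner groups, gives [[twilight [summer [meadow [harvest raven]]]] smith].

[[twilight [summer [meadow [harvest raven]]]] smith]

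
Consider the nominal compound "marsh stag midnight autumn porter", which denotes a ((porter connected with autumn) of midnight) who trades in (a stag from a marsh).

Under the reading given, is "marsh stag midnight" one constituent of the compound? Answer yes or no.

no

The top-level split is [marsh stag] [midnight autumn porter]; the full structure is [[marsh stag] [midnight [autumn porter]]].
"marsh stag midnight" straddles a constituent boundary, so it is not a single unit.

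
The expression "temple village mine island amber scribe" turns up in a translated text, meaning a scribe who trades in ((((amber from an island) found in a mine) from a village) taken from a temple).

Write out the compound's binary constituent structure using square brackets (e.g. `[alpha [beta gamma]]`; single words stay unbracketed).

Overall it is a kind of scribe; the modifier is "temple village mine island amber".
Within "temple village mine island amber", the head is "amber" (specifically "village mine island amber") and the modifier is "temple".
Within "village mine island amber", the head is "amber" (specifically "mine island amber") and the modifier is "village".
Within "mine island amber", the head is "amber" (specifically "island amber") and the modifier is "mine".
Within "island amber", the head is "amber" and the modifier is "island".
So the structure is [[temple [village [mine [island amber]]]] scribe].

[[temple [village [mine [island amber]]]] scribe]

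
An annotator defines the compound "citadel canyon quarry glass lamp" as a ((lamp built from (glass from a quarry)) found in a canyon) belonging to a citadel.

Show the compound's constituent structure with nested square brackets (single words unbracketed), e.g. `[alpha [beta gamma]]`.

[citadel [canyon [[quarry glass] lamp]]]

The outermost head in the paraphrase is "lamp" (specifically "canyon quarry glass lamp"), modified by "citadel".
"canyon quarry glass lamp" → head "lamp" (specifically "quarry glass lamp"), modifier "canyon".
"quarry glass lamp" → head "lamp", modifier "quarry glass".
"quarry glass" → head "glass", modifier "quarry".
So the structure is [citadel [canyon [[quarry glass] lamp]]].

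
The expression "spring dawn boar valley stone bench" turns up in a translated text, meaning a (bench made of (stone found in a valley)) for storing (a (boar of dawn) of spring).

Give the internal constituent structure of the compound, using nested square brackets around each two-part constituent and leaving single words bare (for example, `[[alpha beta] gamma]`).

[[spring [dawn boar]] [[valley stone] bench]]

At the top level: head "bench" (specifically "valley stone bench"); modifier "spring dawn boar".
Inside "spring dawn boar": head "boar" (specifically "dawn boar"), modifier "spring".
Inside "dawn boar": head "boar", modifier "dawn".
Inside "valley stone bench": head "bench", modifier "valley stone".
Inside "valley stone": head "stone", modifier "valley".
So the structure is [[spring [dawn boar]] [[valley stone] bench]].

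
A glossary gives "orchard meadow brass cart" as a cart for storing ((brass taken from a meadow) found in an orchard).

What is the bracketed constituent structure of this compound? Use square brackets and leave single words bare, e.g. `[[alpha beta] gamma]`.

[[orchard [meadow brass]] cart]

Overall it is a kind of cart; the modifier is "orchard meadow brass".
"orchard meadow brass" → head "brass" (specifically "meadow brass"), modifier "orchard".
"meadow brass" → head "brass", modifier "meadow".
Assembled: [[orchard [meadow brass]] cart].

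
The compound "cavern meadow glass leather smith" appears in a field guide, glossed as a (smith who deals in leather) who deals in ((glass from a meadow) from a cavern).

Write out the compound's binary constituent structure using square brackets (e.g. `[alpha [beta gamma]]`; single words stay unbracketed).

[[cavern [meadow glass]] [leather smith]]

The outermost head in the paraphrase is "smith" (specifically "leather smith"), modified by "cavern meadow glass".
Within "cavern meadow glass", the head is "glass" (specifically "meadow glass") and the modifier is "cavern".
Within "meadow glass", the head is "glass" and the modifier is "meadow".
Within "leather smith", the head is "smith" and the modifier is "leather".
Assembled: [[cavern [meadow glass]] [leather smith]].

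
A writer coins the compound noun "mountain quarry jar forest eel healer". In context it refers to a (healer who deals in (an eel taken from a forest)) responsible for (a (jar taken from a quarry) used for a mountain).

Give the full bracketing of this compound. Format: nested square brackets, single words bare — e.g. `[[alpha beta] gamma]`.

[[mountain [quarry jar]] [[forest eel] healer]]

Overall it is a kind of healer (specifically "forest eel healer"); the modifier is "mountain quarry jar".
Within "mountain quarry jar", the head is "jar" (specifically "quarry jar") and the modifier is "mountain".
Within "quarry jar", the head is "jar" and the modifier is "quarry".
Within "forest eel healer", the head is "healer" and the modifier is "forest eel".
Within "forest eel", the head is "eel" and the modifier is "forest".
Putting it together: [[mountain [quarry jar]] [[forest eel] healer]].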